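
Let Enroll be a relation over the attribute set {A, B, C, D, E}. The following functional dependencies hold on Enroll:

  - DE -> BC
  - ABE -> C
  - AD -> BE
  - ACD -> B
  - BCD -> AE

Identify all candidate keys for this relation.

Attribute D never appears on the right-hand side of any dependency, so D must belong to every candidate key.
{D}⁺ = {D}, which is not all of the schema, so we must add further attributes.
{A, D}⁺: AD→BE adds B, E; DE→BC adds C → {A, B, C, D, E}. Minimal: {D}⁺ = {D}; {A}⁺ = {A} — none reach the full schema.
{D, E}⁺: DE→BC adds B, C; BCD→AE adds A → {A, B, C, D, E}. Minimal: {E}⁺ = {E}; {D}⁺ = {D} — none reach the full schema.
{B, C, D}⁺: BCD→AE adds A, E → {A, B, C, D, E}. Minimal: {C, D}⁺ = {C, D}; {B, D}⁺ = {B, D}; {B, C}⁺ = {B, C} — none reach the full schema.

{A, D}; {D, E}; {B, C, D}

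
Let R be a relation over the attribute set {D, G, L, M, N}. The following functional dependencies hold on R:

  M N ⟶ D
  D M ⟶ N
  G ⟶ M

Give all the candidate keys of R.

DGL, GLN

{D, G, L}⁺: G→M adds M; DM→N adds N → {D, G, L, M, N}.
{G, L, N}⁺: G→M adds M; MN→D adds D → {D, G, L, M, N}.
Any other superkey contains one of these as a subset, so there are no further candidate keys.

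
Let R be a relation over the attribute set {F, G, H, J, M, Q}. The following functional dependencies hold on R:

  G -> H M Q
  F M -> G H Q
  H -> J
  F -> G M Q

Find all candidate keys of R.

(F)

Attribute F never appears on the right-hand side of any dependency, so F must belong to every candidate key.
{F}⁺ = {F, G, H, J, M, Q}, which is all of the schema, so {F} is the only candidate key.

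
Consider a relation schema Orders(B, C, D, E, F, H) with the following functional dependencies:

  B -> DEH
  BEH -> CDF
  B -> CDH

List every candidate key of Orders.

{B}

{B}⁺: B→DEH adds D, E, H; BEH→CDF adds C, F → {B, C, D, E, F, H}.
No other minimal superkey exists.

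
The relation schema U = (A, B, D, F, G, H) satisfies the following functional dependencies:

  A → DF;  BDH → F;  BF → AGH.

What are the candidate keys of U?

{A, B}⁺: A→DF adds D, F; BF→AGH adds G, H → {A, B, D, F, G, H}.
{B, F}⁺: BF→AGH adds A, G, H; A→DF adds D → {A, B, D, F, G, H}.
{B, D, H}⁺: BDH→F adds F; BF→AGH adds A, G → {A, B, D, F, G, H}.
Any other superkey contains one of these as a subset, so there are no further candidate keys.

AB; BF; BDH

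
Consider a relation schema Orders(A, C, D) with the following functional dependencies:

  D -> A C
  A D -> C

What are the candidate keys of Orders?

{D}⁺: D→AC adds A, C → {A, C, D}.

D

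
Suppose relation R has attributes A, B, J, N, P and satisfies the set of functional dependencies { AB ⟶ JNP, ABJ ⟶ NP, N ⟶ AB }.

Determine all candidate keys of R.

{N}, {A, B}

{N}⁺: N→AB adds A, B; AB→JNP adds J, P → {A, B, J, N, P}.
{A, B}⁺: AB→JNP adds J, N, P → {A, B, J, N, P}. Minimal: {B}⁺ = {B}; {A}⁺ = {A} — none reach the full schema.
Any other superkey contains one of these as a subset, so there are no further candidate keys.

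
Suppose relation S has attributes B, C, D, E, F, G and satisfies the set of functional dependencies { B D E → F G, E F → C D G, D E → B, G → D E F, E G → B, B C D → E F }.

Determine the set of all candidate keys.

{G}, {D, E}, {E, F}, {B, C, D}

{G}⁺: G→DEF adds D, E, F; EG→B adds B; EF→CDG adds C → {B, C, D, E, F, G}.
{D, E}⁺: DE→B adds B; BDE→FG adds F, G; EF→CDG adds C → {B, C, D, E, F, G}. Minimal: {E}⁺ = {E}; {D}⁺ = {D} — none reach the full schema.
{E, F}⁺: EF→CDG adds C, D, G; DE→B adds B → {B, C, D, E, F, G}. Minimal: {F}⁺ = {F}; {E}⁺ = {E} — none reach the full schema.
{B, C, D}⁺: BCD→EF adds E, F; BDE→FG adds G → {B, C, D, E, F, G}. Minimal: {C, D}⁺ = {C, D}; {B, D}⁺ = {B, D}; {B, C}⁺ = {B, C} — none reach the full schema.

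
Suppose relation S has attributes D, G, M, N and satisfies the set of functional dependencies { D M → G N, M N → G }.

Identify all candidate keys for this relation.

Attributes D, M never appear on any right-hand side, so every candidate key must contain {D, M}.
{D, M}⁺ = {D, G, M, N}, which is all of the schema, so {D, M} is the only candidate key.

{D, M}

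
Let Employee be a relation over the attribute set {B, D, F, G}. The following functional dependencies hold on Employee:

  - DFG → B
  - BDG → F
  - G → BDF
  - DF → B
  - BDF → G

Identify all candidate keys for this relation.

{G}⁺: G→BDF adds B, D, F → {B, D, F, G}.
{D, F}⁺: DF→B adds B; BDF→G adds G → {B, D, F, G}. Minimal: {F}⁺ = {F}; {D}⁺ = {D} — none reach the full schema.
Any other superkey contains one of these as a subset, so there are no further candidate keys.

{G}, {D, F}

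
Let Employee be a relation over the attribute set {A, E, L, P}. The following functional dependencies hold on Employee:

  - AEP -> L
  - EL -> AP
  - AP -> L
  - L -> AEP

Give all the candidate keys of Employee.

{L}⁺: L→AEP adds A, E, P → {A, E, L, P}.
{A, P}⁺: AP→L adds L; L→AEP adds E → {A, E, L, P}. Minimal: {P}⁺ = {P}; {A}⁺ = {A} — none reach the full schema.

{L}, {A, P}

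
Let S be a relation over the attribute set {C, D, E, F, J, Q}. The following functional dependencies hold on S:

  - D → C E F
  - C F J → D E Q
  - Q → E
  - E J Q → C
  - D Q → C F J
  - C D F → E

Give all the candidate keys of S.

{D, J}; {D, Q}; {C, F, J}; {F, J, Q}

{D, J}⁺: D→CEF adds C, E, F; CFJ→DEQ adds Q → {C, D, E, F, J, Q}. Minimal: {J}⁺ = {J}; {D}⁺ = {C, D, E, F} — none reach the full schema.
{D, Q}⁺: D→CEF adds C, E, F; DQ→CFJ adds J → {C, D, E, F, J, Q}. Minimal: {Q}⁺ = {E, Q}; {D}⁺ = {C, D, E, F} — none reach the full schema.
{C, F, J}⁺: CFJ→DEQ adds D, E, Q → {C, D, E, F, J, Q}. Minimal: {F, J}⁺ = {F, J}; {C, J}⁺ = {C, J}; {C, F}⁺ = {C, F} — none reach the full schema.
{F, J, Q}⁺: Q→E adds E; EJQ→C adds C; CFJ→DEQ adds D → {C, D, E, F, J, Q}. Minimal: {J, Q}⁺ = {C, E, J, Q}; {F, Q}⁺ = {E, F, Q}; {F, J}⁺ = {F, J} — none reach the full schema.
Any other superkey contains one of these as a subset, so there are no further candidate keys.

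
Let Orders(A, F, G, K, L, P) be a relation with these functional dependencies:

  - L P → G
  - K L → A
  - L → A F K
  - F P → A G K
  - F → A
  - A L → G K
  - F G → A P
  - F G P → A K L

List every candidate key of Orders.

{L}⁺: L→AFK adds A, F, K; AL→GK adds G; FG→AP adds P → {A, F, G, K, L, P}.
{F, G}⁺: F→A adds A; FG→AP adds P; FGP→AKL adds K, L → {A, F, G, K, L, P}.
{F, P}⁺: FP→AGK adds A, G, K; FGP→AKL adds L → {A, F, G, K, L, P}.
Any other superkey contains one of these as a subset, so there are no further candidate keys.

L, FG, FP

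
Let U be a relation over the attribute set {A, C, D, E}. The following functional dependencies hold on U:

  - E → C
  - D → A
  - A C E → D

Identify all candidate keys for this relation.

Attribute E never appears on the right-hand side of any dependency, so E must belong to every candidate key.
{E}⁺ = {C, E}, which is not all of the schema, so we must add further attributes.
{A, E}⁺: E→C adds C; ACE→D adds D → {A, C, D, E}. Minimal: {E}⁺ = {C, E}; {A}⁺ = {A} — none reach the full schema.
{D, E}⁺: E→C adds C; D→A adds A → {A, C, D, E}. Minimal: {E}⁺ = {C, E}; {D}⁺ = {A, D} — none reach the full schema.

(A, E), (D, E)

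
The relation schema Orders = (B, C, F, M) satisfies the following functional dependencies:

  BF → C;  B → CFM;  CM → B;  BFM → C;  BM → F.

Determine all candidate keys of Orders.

{B}, {C, M}

{B}⁺: B→CFM adds C, F, M → {B, C, F, M}.
{C, M}⁺: CM→B adds B; BM→F adds F → {B, C, F, M}. Minimal: {M}⁺ = {M}; {C}⁺ = {C} — none reach the full schema.
Any other superkey contains one of these as a subset, so there are no further candidate keys.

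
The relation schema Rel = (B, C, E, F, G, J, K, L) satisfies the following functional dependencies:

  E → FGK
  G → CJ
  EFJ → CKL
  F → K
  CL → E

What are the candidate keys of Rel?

Attribute B never appears on the right-hand side of any dependency, so B must belong to every candidate key.
{B}⁺ = {B}, which is not all of the schema, so we must add further attributes.
{B, E}⁺: E→FGK adds F, G, K; G→CJ adds C, J; EFJ→CKL adds L → {B, C, E, F, G, J, K, L}.
{B, C, L}⁺: CL→E adds E; E→FGK adds F, G, K; G→CJ adds J → {B, C, E, F, G, J, K, L}.
{B, G, L}⁺: G→CJ adds C, J; CL→E adds E; E→FGK adds F, K → {B, C, E, F, G, J, K, L}.
Any other superkey contains one of these as a subset, so there are no further candidate keys.

(B, E), (B, C, L), (B, G, L)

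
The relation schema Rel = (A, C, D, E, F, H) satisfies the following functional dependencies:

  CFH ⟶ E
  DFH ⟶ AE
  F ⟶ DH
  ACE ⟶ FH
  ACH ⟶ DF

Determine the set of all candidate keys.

Attribute C never appears on the right-hand side of any dependency, so C must belong to every candidate key.
{C}⁺ = {C}, which is not all of the schema, so we must add further attributes.
{C, F}⁺: F→DH adds D, H; CFH→E adds E; DFH→AE adds A → {A, C, D, E, F, H}. Minimal: {F}⁺ = {A, D, E, F, H}; {C}⁺ = {C} — none reach the full schema.
{A, C, E}⁺: ACE→FH adds F, H; ACH→DF adds D → {A, C, D, E, F, H}. Minimal: {C, E}⁺ = {C, E}; {A, E}⁺ = {A, E}; {A, C}⁺ = {A, C} — none reach the full schema.
{A, C, H}⁺: ACH→DF adds D, F; CFH→E adds E → {A, C, D, E, F, H}. Minimal: {C, H}⁺ = {C, H}; {A, H}⁺ = {A, H}; {A, C}⁺ = {A, C} — none reach the full schema.
Any other superkey contains one of these as a subset, so there are no further candidate keys.

{C, F}, {A, C, E}, {A, C, H}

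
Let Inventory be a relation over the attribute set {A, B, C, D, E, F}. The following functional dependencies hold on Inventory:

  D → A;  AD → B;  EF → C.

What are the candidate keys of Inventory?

{D, E, F}

Attributes D, E, F never appear on any right-hand side, so every candidate key must contain {D, E, F}.
{D, E, F}⁺ = {A, B, C, D, E, F}, which is all of the schema, so {D, E, F} is the only candidate key.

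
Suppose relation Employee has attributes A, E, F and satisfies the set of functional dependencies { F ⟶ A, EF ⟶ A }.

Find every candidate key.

EF

Attributes E, F never appear on any right-hand side, so every candidate key must contain {E, F}.
{E, F}⁺ = {A, E, F}, which is all of the schema, so {E, F} is the only candidate key.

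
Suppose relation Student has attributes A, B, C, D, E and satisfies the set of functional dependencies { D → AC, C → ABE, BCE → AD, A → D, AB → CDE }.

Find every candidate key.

A, C, D

{A}⁺: A→D adds D; D→AC adds C; C→ABE adds B, E → {A, B, C, D, E}.
{C}⁺: C→ABE adds A, B, E; BCE→AD adds D → {A, B, C, D, E}.
{D}⁺: D→AC adds A, C; C→ABE adds B, E → {A, B, C, D, E}.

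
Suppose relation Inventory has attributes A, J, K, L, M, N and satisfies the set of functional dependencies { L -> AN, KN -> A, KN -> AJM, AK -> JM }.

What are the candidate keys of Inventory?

(K, L)

Attributes K, L never appear on any right-hand side, so every candidate key must contain {K, L}.
{K, L}⁺ = {A, J, K, L, M, N}, which is all of the schema, so {K, L} is the only candidate key.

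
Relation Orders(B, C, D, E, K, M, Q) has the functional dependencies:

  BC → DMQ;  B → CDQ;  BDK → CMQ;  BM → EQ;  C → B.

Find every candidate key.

{B, K}; {C, K}

Attribute K never appears on the right-hand side of any dependency, so K must belong to every candidate key.
{K}⁺ = {K}, which is not all of the schema, so we must add further attributes.
{B, K}⁺: B→CDQ adds C, D, Q; BDK→CMQ adds M; BM→EQ adds E → {B, C, D, E, K, M, Q}.
{C, K}⁺: C→B adds B; BC→DMQ adds D, M, Q; BM→EQ adds E → {B, C, D, E, K, M, Q}.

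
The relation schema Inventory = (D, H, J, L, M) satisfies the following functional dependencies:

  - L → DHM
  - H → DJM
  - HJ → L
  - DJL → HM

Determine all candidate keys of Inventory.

{H}⁺: H→DJM adds D, J, M; HJ→L adds L → {D, H, J, L, M}.
{L}⁺: L→DHM adds D, H, M; H→DJM adds J → {D, H, J, L, M}.

H; L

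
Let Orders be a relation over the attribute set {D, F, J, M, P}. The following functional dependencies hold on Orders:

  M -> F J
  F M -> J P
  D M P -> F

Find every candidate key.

{D, M}

{D, M}⁺: M→FJ adds F, J; FM→JP adds P → {D, F, J, M, P}. Minimal: {M}⁺ = {F, J, M, P}; {D}⁺ = {D} — none reach the full schema.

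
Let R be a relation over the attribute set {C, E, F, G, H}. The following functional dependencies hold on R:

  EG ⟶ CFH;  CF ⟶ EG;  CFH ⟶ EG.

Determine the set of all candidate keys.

(C, F), (E, G)

{C, F}⁺: CF→EG adds E, G; EG→CFH adds H → {C, E, F, G, H}.
{E, G}⁺: EG→CFH adds C, F, H → {C, E, F, G, H}.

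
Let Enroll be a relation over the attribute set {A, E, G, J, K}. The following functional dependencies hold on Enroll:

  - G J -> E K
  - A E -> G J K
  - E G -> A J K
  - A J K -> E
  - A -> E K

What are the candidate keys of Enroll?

{A}⁺: A→EK adds E, K; AE→GJK adds G, J → {A, E, G, J, K}.
{E, G}⁺: EG→AJK adds A, J, K → {A, E, G, J, K}.
{G, J}⁺: GJ→EK adds E, K; EG→AJK adds A → {A, E, G, J, K}.

(A), (E, G), (G, J)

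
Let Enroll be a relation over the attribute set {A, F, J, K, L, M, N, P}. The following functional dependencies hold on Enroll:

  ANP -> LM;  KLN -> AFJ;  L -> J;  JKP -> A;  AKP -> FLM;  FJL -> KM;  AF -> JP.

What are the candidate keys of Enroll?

(A, F, N), (F, L, N), (K, L, N), (A, K, N, P), (J, K, N, P)

Attribute N never appears on the right-hand side of any dependency, so N must belong to every candidate key.
{N}⁺ = {N}, which is not all of the schema, so we must add further attributes.
{A, F, N}⁺: AF→JP adds J, P; ANP→LM adds L, M; FJL→KM adds K → {A, F, J, K, L, M, N, P}. Minimal: {F, N}⁺ = {F, N}; {A, N}⁺ = {A, N}; {A, F}⁺ = {A, F, J, P} — none reach the full schema.
{F, L, N}⁺: L→J adds J; FJL→KM adds K, M; KLN→AFJ adds A; AF→JP adds P → {A, F, J, K, L, M, N, P}. Minimal: {L, N}⁺ = {J, L, N}; {F, N}⁺ = {F, N}; {F, L}⁺ = {F, J, K, L, M} — none reach the full schema.
{K, L, N}⁺: KLN→AFJ adds A, F, J; FJL→KM adds M; AF→JP adds P → {A, F, J, K, L, M, N, P}. Minimal: {L, N}⁺ = {J, L, N}; {K, N}⁺ = {K, N}; {K, L}⁺ = {J, K, L} — none reach the full schema.
{A, K, N, P}⁺: ANP→LM adds L, M; KLN→AFJ adds F, J → {A, F, J, K, L, M, N, P}. Minimal: {K, N, P}⁺ = {K, N, P}; {A, N, P}⁺ = {A, J, L, M, N, P}; {A, K, P}⁺ = {A, F, J, K, L, M, P}; … — none reach the full schema.
{J, K, N, P}⁺: JKP→A adds A; AKP→FLM adds F, L, M → {A, F, J, K, L, M, N, P}. Minimal: {K, N, P}⁺ = {K, N, P}; {J, N, P}⁺ = {J, N, P}; {J, K, P}⁺ = {A, F, J, K, L, M, P}; … — none reach the full schema.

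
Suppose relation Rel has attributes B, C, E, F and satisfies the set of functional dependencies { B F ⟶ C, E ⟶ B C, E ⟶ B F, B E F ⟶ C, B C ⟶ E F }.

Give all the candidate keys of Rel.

{E}⁺: E→BC adds B, C; E→BF adds F → {B, C, E, F}.
{B, C}⁺: BC→EF adds E, F → {B, C, E, F}. Minimal: {C}⁺ = {C}; {B}⁺ = {B} — none reach the full schema.
{B, F}⁺: BF→C adds C; BC→EF adds E → {B, C, E, F}. Minimal: {F}⁺ = {F}; {B}⁺ = {B} — none reach the full schema.
Any other superkey contains one of these as a subset, so there are no further candidate keys.

{E}, {B, C}, {B, F}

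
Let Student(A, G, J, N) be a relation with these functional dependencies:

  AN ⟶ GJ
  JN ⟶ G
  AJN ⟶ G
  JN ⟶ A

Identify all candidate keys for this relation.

Attribute N never appears on the right-hand side of any dependency, so N must belong to every candidate key.
{N}⁺ = {N}, which is not all of the schema, so we must add further attributes.
{A, N}⁺: AN→GJ adds G, J → {A, G, J, N}. Minimal: {N}⁺ = {N}; {A}⁺ = {A} — none reach the full schema.
{J, N}⁺: JN→G adds G; JN→A adds A → {A, G, J, N}. Minimal: {N}⁺ = {N}; {J}⁺ = {J} — none reach the full schema.

AN; JN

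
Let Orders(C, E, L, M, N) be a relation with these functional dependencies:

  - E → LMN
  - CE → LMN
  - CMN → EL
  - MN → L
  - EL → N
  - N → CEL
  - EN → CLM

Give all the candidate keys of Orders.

{E}⁺: E→LMN adds L, M, N; N→CEL adds C → {C, E, L, M, N}.
{N}⁺: N→CEL adds C, E, L; EN→CLM adds M → {C, E, L, M, N}.
Any other superkey contains one of these as a subset, so there are no further candidate keys.

{E}, {N}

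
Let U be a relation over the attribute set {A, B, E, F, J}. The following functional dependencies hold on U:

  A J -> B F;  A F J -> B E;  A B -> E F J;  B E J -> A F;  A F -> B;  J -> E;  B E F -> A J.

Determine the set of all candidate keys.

(A, B), (A, F), (A, J), (B, J), (B, E, F)

{A, B}⁺: AB→EFJ adds E, F, J → {A, B, E, F, J}.
{A, F}⁺: AF→B adds B; AB→EFJ adds E, J → {A, B, E, F, J}.
{A, J}⁺: AJ→BF adds B, F; AFJ→BE adds E → {A, B, E, F, J}.
{B, J}⁺: J→E adds E; BEJ→AF adds A, F → {A, B, E, F, J}.
{B, E, F}⁺: BEF→AJ adds A, J → {A, B, E, F, J}.
Any other superkey contains one of these as a subset, so there are no further candidate keys.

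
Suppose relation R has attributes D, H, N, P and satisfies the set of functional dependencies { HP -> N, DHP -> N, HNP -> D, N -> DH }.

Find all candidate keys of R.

Attribute P never appears on the right-hand side of any dependency, so P must belong to every candidate key.
{P}⁺ = {P}, which is not all of the schema, so we must add further attributes.
{H, P}⁺: HP→N adds N; HNP→D adds D → {D, H, N, P}. Minimal: {P}⁺ = {P}; {H}⁺ = {H} — none reach the full schema.
{N, P}⁺: N→DH adds D, H → {D, H, N, P}. Minimal: {P}⁺ = {P}; {N}⁺ = {D, H, N} — none reach the full schema.
Any other superkey contains one of these as a subset, so there are no further candidate keys.

(H, P), (N, P)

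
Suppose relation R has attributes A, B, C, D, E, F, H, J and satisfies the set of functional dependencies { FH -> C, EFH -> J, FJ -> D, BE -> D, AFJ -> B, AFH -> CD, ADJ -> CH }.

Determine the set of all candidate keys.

AEFH, AEFJ

Attributes A, E, F never appear on any right-hand side, so every candidate key must contain {A, E, F}.
{A, E, F}⁺ = {A, E, F}, which is not all of the schema, so we must add further attributes.
{A, E, F, H}⁺: FH→C adds C; EFH→J adds J; FJ→D adds D; AFJ→B adds B → {A, B, C, D, E, F, H, J}.
{A, E, F, J}⁺: FJ→D adds D; AFJ→B adds B; ADJ→CH adds C, H → {A, B, C, D, E, F, H, J}.
Any other superkey contains one of these as a subset, so there are no further candidate keys.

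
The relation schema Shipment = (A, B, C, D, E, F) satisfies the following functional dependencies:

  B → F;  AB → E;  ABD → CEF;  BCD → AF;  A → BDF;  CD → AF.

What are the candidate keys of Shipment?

{A}, {C, D}

{A}⁺: A→BDF adds B, D, F; AB→E adds E; ABD→CEF adds C → {A, B, C, D, E, F}.
{C, D}⁺: CD→AF adds A, F; A→BDF adds B; AB→E adds E → {A, B, C, D, E, F}. Minimal: {D}⁺ = {D}; {C}⁺ = {C} — none reach the full schema.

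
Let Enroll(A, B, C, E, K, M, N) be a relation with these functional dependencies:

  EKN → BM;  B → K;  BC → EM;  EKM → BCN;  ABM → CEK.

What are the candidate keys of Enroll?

Attribute A never appears on the right-hand side of any dependency, so A must belong to every candidate key.
{A}⁺ = {A}, which is not all of the schema, so we must add further attributes.
{A, B, C}⁺: B→K adds K; BC→EM adds E, M; EKM→BCN adds N → {A, B, C, E, K, M, N}. Minimal: {B, C}⁺ = {B, C, E, K, M, N}; {A, C}⁺ = {A, C}; {A, B}⁺ = {A, B, K} — none reach the full schema.
{A, B, M}⁺: B→K adds K; ABM→CEK adds C, E; EKM→BCN adds N → {A, B, C, E, K, M, N}. Minimal: {B, M}⁺ = {B, K, M}; {A, M}⁺ = {A, M}; {A, B}⁺ = {A, B, K} — none reach the full schema.
{A, B, E, N}⁺: B→K adds K; EKN→BM adds M; EKM→BCN adds C → {A, B, C, E, K, M, N}. Minimal: {B, E, N}⁺ = {B, C, E, K, M, N}; {A, E, N}⁺ = {A, E, N}; {A, B, N}⁺ = {A, B, K, N}; … — none reach the full schema.
{A, E, K, M}⁺: EKM→BCN adds B, C, N → {A, B, C, E, K, M, N}. Minimal: {E, K, M}⁺ = {B, C, E, K, M, N}; {A, K, M}⁺ = {A, K, M}; {A, E, M}⁺ = {A, E, M}; … — none reach the full schema.
{A, E, K, N}⁺: EKN→BM adds B, M; EKM→BCN adds C → {A, B, C, E, K, M, N}. Minimal: {E, K, N}⁺ = {B, C, E, K, M, N}; {A, K, N}⁺ = {A, K, N}; {A, E, N}⁺ = {A, E, N}; … — none reach the full schema.
Any other superkey contains one of these as a subset, so there are no further candidate keys.

ABC; ABM; ABEN; AEKM; AEKN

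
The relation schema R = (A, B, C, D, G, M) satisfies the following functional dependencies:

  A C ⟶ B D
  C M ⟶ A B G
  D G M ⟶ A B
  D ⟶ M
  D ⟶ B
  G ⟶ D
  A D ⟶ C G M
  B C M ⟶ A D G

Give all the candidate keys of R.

G, AC, AD, CD, CM

{G}⁺: G→D adds D; D→M adds M; D→B adds B; DGM→AB adds A; AD→CGM adds C → {A, B, C, D, G, M}.
{A, C}⁺: AC→BD adds B, D; D→M adds M; AD→CGM adds G → {A, B, C, D, G, M}.
{A, D}⁺: D→M adds M; D→B adds B; AD→CGM adds C, G → {A, B, C, D, G, M}.
{C, D}⁺: D→M adds M; D→B adds B; BCM→ADG adds A, G → {A, B, C, D, G, M}.
{C, M}⁺: CM→ABG adds A, B, G; G→D adds D → {A, B, C, D, G, M}.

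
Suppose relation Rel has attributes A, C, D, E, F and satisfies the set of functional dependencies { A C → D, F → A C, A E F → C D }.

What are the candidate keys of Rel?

{E, F}

Attributes E, F never appear on any right-hand side, so every candidate key must contain {E, F}.
{E, F}⁺ = {A, C, D, E, F}, which is all of the schema, so {E, F} is the only candidate key.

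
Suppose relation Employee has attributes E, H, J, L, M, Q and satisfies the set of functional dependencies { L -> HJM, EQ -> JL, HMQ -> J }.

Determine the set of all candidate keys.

Attributes E, Q never appear on any right-hand side, so every candidate key must contain {E, Q}.
{E, Q}⁺ = {E, H, J, L, M, Q}, which is all of the schema, so {E, Q} is the only candidate key.

{E, Q}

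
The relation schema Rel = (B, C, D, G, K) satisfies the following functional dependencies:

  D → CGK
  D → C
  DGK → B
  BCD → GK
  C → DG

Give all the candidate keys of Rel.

{C}⁺: C→DG adds D, G; D→CGK adds K; DGK→B adds B → {B, C, D, G, K}.
{D}⁺: D→CGK adds C, G, K; DGK→B adds B → {B, C, D, G, K}.
Any other superkey contains one of these as a subset, so there are no further candidate keys.

{C}; {D}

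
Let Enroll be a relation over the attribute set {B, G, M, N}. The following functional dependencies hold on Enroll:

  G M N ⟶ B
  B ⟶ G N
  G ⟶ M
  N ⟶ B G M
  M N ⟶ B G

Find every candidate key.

{B}⁺: B→GN adds G, N; G→M adds M → {B, G, M, N}.
{N}⁺: N→BGM adds B, G, M → {B, G, M, N}.

{B}, {N}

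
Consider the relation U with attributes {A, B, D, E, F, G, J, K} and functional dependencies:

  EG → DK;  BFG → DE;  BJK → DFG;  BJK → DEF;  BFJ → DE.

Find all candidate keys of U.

{A, B, J, K}, {A, B, E, G, J}, {A, B, F, G, J}

Attributes A, B, J never appear on any right-hand side, so every candidate key must contain {A, B, J}.
{A, B, J}⁺ = {A, B, J}, which is not all of the schema, so we must add further attributes.
{A, B, J, K}⁺: BJK→DFG adds D, F, G; BJK→DEF adds E → {A, B, D, E, F, G, J, K}. Minimal: {B, J, K}⁺ = {B, D, E, F, G, J, K}; {A, J, K}⁺ = {A, J, K}; {A, B, K}⁺ = {A, B, K}; … — none reach the full schema.
{A, B, E, G, J}⁺: EG→DK adds D, K; BJK→DFG adds F → {A, B, D, E, F, G, J, K}. Minimal: {B, E, G, J}⁺ = {B, D, E, F, G, J, K}; {A, E, G, J}⁺ = {A, D, E, G, J, K}; {A, B, G, J}⁺ = {A, B, G, J}; … — none reach the full schema.
{A, B, F, G, J}⁺: BFG→DE adds D, E; EG→DK adds K → {A, B, D, E, F, G, J, K}. Minimal: {B, F, G, J}⁺ = {B, D, E, F, G, J, K}; {A, F, G, J}⁺ = {A, F, G, J}; {A, B, G, J}⁺ = {A, B, G, J}; … — none reach the full schema.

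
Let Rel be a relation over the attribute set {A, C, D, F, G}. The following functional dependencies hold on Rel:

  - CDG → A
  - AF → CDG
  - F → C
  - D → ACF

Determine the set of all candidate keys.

{D}, {A, F}

{D}⁺: D→ACF adds A, C, F; AF→CDG adds G → {A, C, D, F, G}.
{A, F}⁺: AF→CDG adds C, D, G → {A, C, D, F, G}. Minimal: {F}⁺ = {C, F}; {A}⁺ = {A} — none reach the full schema.
Any other superkey contains one of these as a subset, so there are no further candidate keys.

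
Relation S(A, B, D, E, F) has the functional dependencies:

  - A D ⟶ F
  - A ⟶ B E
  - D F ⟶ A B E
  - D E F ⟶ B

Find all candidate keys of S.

(A, D); (D, F)

Attribute D never appears on the right-hand side of any dependency, so D must belong to every candidate key.
{D}⁺ = {D}, which is not all of the schema, so we must add further attributes.
{A, D}⁺: AD→F adds F; A→BE adds B, E → {A, B, D, E, F}.
{D, F}⁺: DF→ABE adds A, B, E → {A, B, D, E, F}.
Any other superkey contains one of these as a subset, so there are no further candidate keys.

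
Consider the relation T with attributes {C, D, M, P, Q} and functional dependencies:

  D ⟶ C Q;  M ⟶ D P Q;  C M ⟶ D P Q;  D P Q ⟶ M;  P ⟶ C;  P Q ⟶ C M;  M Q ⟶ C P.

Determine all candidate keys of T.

(M), (D, P), (P, Q)

{M}⁺: M→DPQ adds D, P, Q; P→C adds C → {C, D, M, P, Q}.
{D, P}⁺: D→CQ adds C, Q; DPQ→M adds M → {C, D, M, P, Q}. Minimal: {P}⁺ = {C, P}; {D}⁺ = {C, D, Q} — none reach the full schema.
{P, Q}⁺: P→C adds C; PQ→CM adds M; M→DPQ adds D → {C, D, M, P, Q}. Minimal: {Q}⁺ = {Q}; {P}⁺ = {C, P} — none reach the full schema.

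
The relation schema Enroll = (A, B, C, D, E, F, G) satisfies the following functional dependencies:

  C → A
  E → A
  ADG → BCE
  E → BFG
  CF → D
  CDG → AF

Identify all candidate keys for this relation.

CE; DE; ADG; CDG; CFG

{C, E}⁺: C→A adds A; E→BFG adds B, F, G; CF→D adds D → {A, B, C, D, E, F, G}.
{D, E}⁺: E→A adds A; E→BFG adds B, F, G; ADG→BCE adds C → {A, B, C, D, E, F, G}.
{A, D, G}⁺: ADG→BCE adds B, C, E; E→BFG adds F → {A, B, C, D, E, F, G}.
{C, D, G}⁺: C→A adds A; ADG→BCE adds B, E; E→BFG adds F → {A, B, C, D, E, F, G}.
{C, F, G}⁺: C→A adds A; CF→D adds D; ADG→BCE adds B, E → {A, B, C, D, E, F, G}.
Any other superkey contains one of these as a subset, so there are no further candidate keys.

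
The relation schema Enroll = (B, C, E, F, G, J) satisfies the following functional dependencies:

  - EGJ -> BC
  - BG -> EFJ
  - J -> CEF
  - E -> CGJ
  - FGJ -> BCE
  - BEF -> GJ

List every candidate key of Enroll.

{E}⁺: E→CGJ adds C, G, J; EGJ→BC adds B; BG→EFJ adds F → {B, C, E, F, G, J}.
{J}⁺: J→CEF adds C, E, F; E→CGJ adds G; FGJ→BCE adds B → {B, C, E, F, G, J}.
{B, G}⁺: BG→EFJ adds E, F, J; J→CEF adds C → {B, C, E, F, G, J}.
Any other superkey contains one of these as a subset, so there are no further candidate keys.

{E}; {J}; {B, G}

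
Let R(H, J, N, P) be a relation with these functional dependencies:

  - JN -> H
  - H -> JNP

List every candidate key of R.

{H}⁺: H→JNP adds J, N, P → {H, J, N, P}.
{J, N}⁺: JN→H adds H; H→JNP adds P → {H, J, N, P}. Minimal: {N}⁺ = {N}; {J}⁺ = {J} — none reach the full schema.

{H}, {J, N}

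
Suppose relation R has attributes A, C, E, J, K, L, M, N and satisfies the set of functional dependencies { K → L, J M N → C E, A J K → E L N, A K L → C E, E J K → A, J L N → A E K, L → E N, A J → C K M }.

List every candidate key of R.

AJ, JK, JL

Attribute J never appears on the right-hand side of any dependency, so J must belong to every candidate key.
{J}⁺ = {J}, which is not all of the schema, so we must add further attributes.
{A, J}⁺: AJ→CKM adds C, K, M; K→L adds L; AJK→ELN adds E, N → {A, C, E, J, K, L, M, N}.
{J, K}⁺: K→L adds L; L→EN adds E, N; EJK→A adds A; AJ→CKM adds C, M → {A, C, E, J, K, L, M, N}.
{J, L}⁺: L→EN adds E, N; JLN→AEK adds A, K; AJ→CKM adds C, M → {A, C, E, J, K, L, M, N}.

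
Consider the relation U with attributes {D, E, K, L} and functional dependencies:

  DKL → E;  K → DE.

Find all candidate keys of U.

Attributes K, L never appear on any right-hand side, so every candidate key must contain {K, L}.
{K, L}⁺ = {D, E, K, L}, which is all of the schema, so {K, L} is the only candidate key.

{K, L}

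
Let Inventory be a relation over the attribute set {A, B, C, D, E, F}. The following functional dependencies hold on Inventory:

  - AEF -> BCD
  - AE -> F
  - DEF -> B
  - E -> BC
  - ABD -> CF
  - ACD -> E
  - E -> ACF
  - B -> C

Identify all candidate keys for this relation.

(E), (A, B, D), (A, C, D)

{E}⁺: E→BC adds B, C; E→ACF adds A, F; AEF→BCD adds D → {A, B, C, D, E, F}.
{A, B, D}⁺: ABD→CF adds C, F; ACD→E adds E → {A, B, C, D, E, F}. Minimal: {B, D}⁺ = {B, C, D}; {A, D}⁺ = {A, D}; {A, B}⁺ = {A, B, C} — none reach the full schema.
{A, C, D}⁺: ACD→E adds E; E→ACF adds F; AEF→BCD adds B → {A, B, C, D, E, F}. Minimal: {C, D}⁺ = {C, D}; {A, D}⁺ = {A, D}; {A, C}⁺ = {A, C} — none reach the full schema.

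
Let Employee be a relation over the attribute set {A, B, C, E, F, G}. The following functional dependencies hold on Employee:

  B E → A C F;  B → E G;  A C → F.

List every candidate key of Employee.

B

Attribute B never appears on the right-hand side of any dependency, so B must belong to every candidate key.
{B}⁺ = {A, B, C, E, F, G}, which is all of the schema, so {B} is the only candidate key.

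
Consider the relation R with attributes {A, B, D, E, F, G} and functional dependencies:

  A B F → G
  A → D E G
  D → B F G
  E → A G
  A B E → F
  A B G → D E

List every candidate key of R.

{A}⁺: A→DEG adds D, E, G; D→BFG adds B, F → {A, B, D, E, F, G}.
{E}⁺: E→AG adds A, G; A→DEG adds D; D→BFG adds B, F → {A, B, D, E, F, G}.

A, E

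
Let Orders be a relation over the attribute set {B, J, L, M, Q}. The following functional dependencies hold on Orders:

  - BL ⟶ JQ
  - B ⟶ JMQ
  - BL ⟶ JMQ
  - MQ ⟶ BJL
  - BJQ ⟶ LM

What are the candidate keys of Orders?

{B}, {M, Q}

{B}⁺: B→JMQ adds J, M, Q; MQ→BJL adds L → {B, J, L, M, Q}.
{M, Q}⁺: MQ→BJL adds B, J, L → {B, J, L, M, Q}. Minimal: {Q}⁺ = {Q}; {M}⁺ = {M} — none reach the full schema.
Any other superkey contains one of these as a subset, so there are no further candidate keys.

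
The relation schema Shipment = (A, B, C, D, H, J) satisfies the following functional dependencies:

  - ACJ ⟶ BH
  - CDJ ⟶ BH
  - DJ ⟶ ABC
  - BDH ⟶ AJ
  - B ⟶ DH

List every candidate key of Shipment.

{B}⁺: B→DH adds D, H; BDH→AJ adds A, J; DJ→ABC adds C → {A, B, C, D, H, J}.
{D, J}⁺: DJ→ABC adds A, B, C; B→DH adds H → {A, B, C, D, H, J}. Minimal: {J}⁺ = {J}; {D}⁺ = {D} — none reach the full schema.
{A, C, J}⁺: ACJ→BH adds B, H; B→DH adds D → {A, B, C, D, H, J}. Minimal: {C, J}⁺ = {C, J}; {A, J}⁺ = {A, J}; {A, C}⁺ = {A, C} — none reach the full schema.
Any other superkey contains one of these as a subset, so there are no further candidate keys.

{B}, {D, J}, {A, C, J}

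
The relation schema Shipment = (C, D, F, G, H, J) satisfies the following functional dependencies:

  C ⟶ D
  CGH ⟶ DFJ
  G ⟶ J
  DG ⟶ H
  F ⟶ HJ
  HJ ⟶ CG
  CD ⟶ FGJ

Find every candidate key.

C; F; DG; GH; HJ

{C}⁺: C→D adds D; CD→FGJ adds F, G, J; DG→H adds H → {C, D, F, G, H, J}.
{F}⁺: F→HJ adds H, J; HJ→CG adds C, G; C→D adds D → {C, D, F, G, H, J}.
{D, G}⁺: G→J adds J; DG→H adds H; HJ→CG adds C; CD→FGJ adds F → {C, D, F, G, H, J}. Minimal: {G}⁺ = {G, J}; {D}⁺ = {D} — none reach the full schema.
{G, H}⁺: G→J adds J; HJ→CG adds C; C→D adds D; CGH→DFJ adds F → {C, D, F, G, H, J}. Minimal: {H}⁺ = {H}; {G}⁺ = {G, J} — none reach the full schema.
{H, J}⁺: HJ→CG adds C, G; C→D adds D; CGH→DFJ adds F → {C, D, F, G, H, J}. Minimal: {J}⁺ = {J}; {H}⁺ = {H} — none reach the full schema.
Any other superkey contains one of these as a subset, so there are no further candidate keys.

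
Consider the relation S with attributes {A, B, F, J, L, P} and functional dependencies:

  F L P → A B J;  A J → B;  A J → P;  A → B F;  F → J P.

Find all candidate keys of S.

Attribute L never appears on the right-hand side of any dependency, so L must belong to every candidate key.
{L}⁺ = {L}, which is not all of the schema, so we must add further attributes.
{A, L}⁺: A→BF adds B, F; F→JP adds J, P → {A, B, F, J, L, P}.
{F, L}⁺: F→JP adds J, P; FLP→ABJ adds A, B → {A, B, F, J, L, P}.

(A, L), (F, L)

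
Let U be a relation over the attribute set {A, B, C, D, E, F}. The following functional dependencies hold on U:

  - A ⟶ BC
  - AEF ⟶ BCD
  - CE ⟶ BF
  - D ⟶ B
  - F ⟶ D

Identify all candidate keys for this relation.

(A, E)

Attributes A, E never appear on any right-hand side, so every candidate key must contain {A, E}.
{A, E}⁺ = {A, B, C, D, E, F}, which is all of the schema, so {A, E} is the only candidate key.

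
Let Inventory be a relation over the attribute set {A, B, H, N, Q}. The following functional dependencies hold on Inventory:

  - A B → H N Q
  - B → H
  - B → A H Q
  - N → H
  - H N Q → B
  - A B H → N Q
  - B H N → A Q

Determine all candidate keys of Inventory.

{B}⁺: B→H adds H; B→AHQ adds A, Q; ABH→NQ adds N → {A, B, H, N, Q}.
{N, Q}⁺: N→H adds H; HNQ→B adds B; BHN→AQ adds A → {A, B, H, N, Q}.

B; NQ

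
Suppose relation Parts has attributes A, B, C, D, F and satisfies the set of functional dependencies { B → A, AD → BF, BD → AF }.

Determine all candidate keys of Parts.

{A, C, D}; {B, C, D}

Attributes C, D never appear on any right-hand side, so every candidate key must contain {C, D}.
{C, D}⁺ = {C, D}, which is not all of the schema, so we must add further attributes.
{A, C, D}⁺: AD→BF adds B, F → {A, B, C, D, F}. Minimal: {C, D}⁺ = {C, D}; {A, D}⁺ = {A, B, D, F}; {A, C}⁺ = {A, C} — none reach the full schema.
{B, C, D}⁺: B→A adds A; AD→BF adds F → {A, B, C, D, F}. Minimal: {C, D}⁺ = {C, D}; {B, D}⁺ = {A, B, D, F}; {B, C}⁺ = {A, B, C} — none reach the full schema.
Any other superkey contains one of these as a subset, so there are no further candidate keys.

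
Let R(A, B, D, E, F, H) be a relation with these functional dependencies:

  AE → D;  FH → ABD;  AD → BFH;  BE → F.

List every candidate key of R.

{A, E}; {B, E, H}; {E, F, H}

Attribute E never appears on the right-hand side of any dependency, so E must belong to every candidate key.
{E}⁺ = {E}, which is not all of the schema, so we must add further attributes.
{A, E}⁺: AE→D adds D; AD→BFH adds B, F, H → {A, B, D, E, F, H}. Minimal: {E}⁺ = {E}; {A}⁺ = {A} — none reach the full schema.
{B, E, H}⁺: BE→F adds F; FH→ABD adds A, D → {A, B, D, E, F, H}. Minimal: {E, H}⁺ = {E, H}; {B, H}⁺ = {B, H}; {B, E}⁺ = {B, E, F} — none reach the full schema.
{E, F, H}⁺: FH→ABD adds A, B, D → {A, B, D, E, F, H}. Minimal: {F, H}⁺ = {A, B, D, F, H}; {E, H}⁺ = {E, H}; {E, F}⁺ = {E, F} — none reach the full schema.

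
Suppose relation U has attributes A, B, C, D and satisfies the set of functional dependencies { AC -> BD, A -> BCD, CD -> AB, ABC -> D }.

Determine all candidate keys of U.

{A}⁺: A→BCD adds B, C, D → {A, B, C, D}.
{C, D}⁺: CD→AB adds A, B → {A, B, C, D}.

A; CD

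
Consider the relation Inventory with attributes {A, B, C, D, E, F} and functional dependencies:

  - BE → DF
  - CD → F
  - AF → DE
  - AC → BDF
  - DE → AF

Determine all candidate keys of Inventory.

{A, C}⁺: AC→BDF adds B, D, F; AF→DE adds E → {A, B, C, D, E, F}. Minimal: {C}⁺ = {C}; {A}⁺ = {A} — none reach the full schema.
{B, C, E}⁺: BE→DF adds D, F; DE→AF adds A → {A, B, C, D, E, F}. Minimal: {C, E}⁺ = {C, E}; {B, E}⁺ = {A, B, D, E, F}; {B, C}⁺ = {B, C} — none reach the full schema.
{C, D, E}⁺: CD→F adds F; DE→AF adds A; AC→BDF adds B → {A, B, C, D, E, F}. Minimal: {D, E}⁺ = {A, D, E, F}; {C, E}⁺ = {C, E}; {C, D}⁺ = {C, D, F} — none reach the full schema.

{A, C}, {B, C, E}, {C, D, E}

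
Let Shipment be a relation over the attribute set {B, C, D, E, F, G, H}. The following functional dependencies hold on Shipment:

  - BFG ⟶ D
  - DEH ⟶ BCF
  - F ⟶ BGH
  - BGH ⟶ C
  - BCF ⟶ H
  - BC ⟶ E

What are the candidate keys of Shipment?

(F), (D, E, H), (B, C, D, H), (B, D, G, H)

{F}⁺: F→BGH adds B, G, H; BGH→C adds C; BC→E adds E; BFG→D adds D → {B, C, D, E, F, G, H}.
{D, E, H}⁺: DEH→BCF adds B, C, F; F→BGH adds G → {B, C, D, E, F, G, H}.
{B, C, D, H}⁺: BC→E adds E; DEH→BCF adds F; F→BGH adds G → {B, C, D, E, F, G, H}.
{B, D, G, H}⁺: BGH→C adds C; BC→E adds E; DEH→BCF adds F → {B, C, D, E, F, G, H}.
Any other superkey contains one of these as a subset, so there are no further candidate keys.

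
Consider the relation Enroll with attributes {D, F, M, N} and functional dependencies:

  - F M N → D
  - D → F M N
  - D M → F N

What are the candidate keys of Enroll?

{D}⁺: D→FMN adds F, M, N → {D, F, M, N}.
{F, M, N}⁺: FMN→D adds D → {D, F, M, N}. Minimal: {M, N}⁺ = {M, N}; {F, N}⁺ = {F, N}; {F, M}⁺ = {F, M} — none reach the full schema.

{D}, {F, M, N}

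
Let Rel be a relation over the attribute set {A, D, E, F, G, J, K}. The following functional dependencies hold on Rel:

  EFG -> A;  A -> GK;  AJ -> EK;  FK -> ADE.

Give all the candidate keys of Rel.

Attributes F, J never appear on any right-hand side, so every candidate key must contain {F, J}.
{F, J}⁺ = {F, J}, which is not all of the schema, so we must add further attributes.
{A, F, J}⁺: A→GK adds G, K; AJ→EK adds E; FK→ADE adds D → {A, D, E, F, G, J, K}.
{F, J, K}⁺: FK→ADE adds A, D, E; A→GK adds G → {A, D, E, F, G, J, K}.
{E, F, G, J}⁺: EFG→A adds A; A→GK adds K; FK→ADE adds D → {A, D, E, F, G, J, K}.
Any other superkey contains one of these as a subset, so there are no further candidate keys.

{A, F, J}, {F, J, K}, {E, F, G, J}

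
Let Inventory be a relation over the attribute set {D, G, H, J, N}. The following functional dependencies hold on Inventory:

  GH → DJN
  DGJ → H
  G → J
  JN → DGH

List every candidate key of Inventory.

{D, G}⁺: G→J adds J; DGJ→H adds H; GH→DJN adds N → {D, G, H, J, N}.
{G, H}⁺: GH→DJN adds D, J, N → {D, G, H, J, N}.
{G, N}⁺: G→J adds J; JN→DGH adds D, H → {D, G, H, J, N}.
{J, N}⁺: JN→DGH adds D, G, H → {D, G, H, J, N}.
Any other superkey contains one of these as a subset, so there are no further candidate keys.

{D, G}; {G, H}; {G, N}; {J, N}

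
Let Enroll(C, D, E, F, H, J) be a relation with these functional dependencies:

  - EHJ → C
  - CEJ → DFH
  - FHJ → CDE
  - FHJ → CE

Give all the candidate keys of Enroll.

(C, E, J), (E, H, J), (F, H, J)

{C, E, J}⁺: CEJ→DFH adds D, F, H → {C, D, E, F, H, J}.
{E, H, J}⁺: EHJ→C adds C; CEJ→DFH adds D, F → {C, D, E, F, H, J}.
{F, H, J}⁺: FHJ→CDE adds C, D, E → {C, D, E, F, H, J}.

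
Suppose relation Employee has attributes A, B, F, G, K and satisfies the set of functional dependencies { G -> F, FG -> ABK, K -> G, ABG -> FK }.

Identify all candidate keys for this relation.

{G}⁺: G→F adds F; FG→ABK adds A, B, K → {A, B, F, G, K}.
{K}⁺: K→G adds G; G→F adds F; FG→ABK adds A, B → {A, B, F, G, K}.

(G), (K)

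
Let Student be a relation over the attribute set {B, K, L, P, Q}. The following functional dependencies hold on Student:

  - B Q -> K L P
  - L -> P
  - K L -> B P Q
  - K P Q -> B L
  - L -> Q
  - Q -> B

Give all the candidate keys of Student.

(L), (Q)

{L}⁺: L→P adds P; L→Q adds Q; Q→B adds B; BQ→KLP adds K → {B, K, L, P, Q}.
{Q}⁺: Q→B adds B; BQ→KLP adds K, L, P → {B, K, L, P, Q}.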